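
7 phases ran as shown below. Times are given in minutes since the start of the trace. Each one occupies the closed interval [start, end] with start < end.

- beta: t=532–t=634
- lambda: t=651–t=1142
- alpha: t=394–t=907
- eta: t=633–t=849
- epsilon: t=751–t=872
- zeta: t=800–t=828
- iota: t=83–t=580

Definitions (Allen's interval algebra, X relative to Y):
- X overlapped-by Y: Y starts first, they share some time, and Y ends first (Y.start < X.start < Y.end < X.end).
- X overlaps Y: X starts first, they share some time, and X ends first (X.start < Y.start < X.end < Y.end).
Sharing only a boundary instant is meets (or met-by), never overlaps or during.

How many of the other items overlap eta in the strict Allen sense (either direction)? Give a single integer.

Target eta = [t=633, t=849].
alpha [t=394, t=907] → contains → no.
beta [t=532, t=634] → overlaps → counts.
epsilon [t=751, t=872] → overlapped-by → counts.
iota [t=83, t=580] → before → no.
lambda [t=651, t=1142] → overlapped-by → counts.
zeta [t=800, t=828] → during → no.
Total: 3.

3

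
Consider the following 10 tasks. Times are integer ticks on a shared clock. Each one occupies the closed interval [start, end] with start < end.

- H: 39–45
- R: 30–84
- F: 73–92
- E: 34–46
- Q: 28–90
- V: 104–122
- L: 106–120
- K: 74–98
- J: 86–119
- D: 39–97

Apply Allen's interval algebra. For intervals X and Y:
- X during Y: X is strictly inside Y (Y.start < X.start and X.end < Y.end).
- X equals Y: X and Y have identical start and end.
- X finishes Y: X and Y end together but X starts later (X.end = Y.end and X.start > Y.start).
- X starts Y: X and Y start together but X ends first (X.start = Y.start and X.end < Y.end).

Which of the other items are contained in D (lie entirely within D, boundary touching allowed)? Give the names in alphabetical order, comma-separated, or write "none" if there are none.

F, H

Target D = [39, 97].
E [34, 46] → overlaps → no.
F [73, 92] → during → yes.
H [39, 45] → starts → yes.
J [86, 119] → overlapped-by → no.
K [74, 98] → overlapped-by → no.
L [106, 120] → after → no.
Q [28, 90] → overlaps → no.
R [30, 84] → overlaps → no.
V [104, 122] → after → no.
Result: F, H.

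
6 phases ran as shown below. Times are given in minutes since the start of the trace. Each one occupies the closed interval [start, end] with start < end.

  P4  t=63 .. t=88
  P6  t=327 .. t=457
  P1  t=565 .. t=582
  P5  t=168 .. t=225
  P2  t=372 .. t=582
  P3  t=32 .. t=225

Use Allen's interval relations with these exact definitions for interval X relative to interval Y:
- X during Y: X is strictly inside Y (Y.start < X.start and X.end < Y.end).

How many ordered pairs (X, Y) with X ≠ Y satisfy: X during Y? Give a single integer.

1

Checking all 30 ordered pairs for relation 'during'; matching pairs in alphabetical order:
(P4, P3): P4 during P3 ✓
Count: 1.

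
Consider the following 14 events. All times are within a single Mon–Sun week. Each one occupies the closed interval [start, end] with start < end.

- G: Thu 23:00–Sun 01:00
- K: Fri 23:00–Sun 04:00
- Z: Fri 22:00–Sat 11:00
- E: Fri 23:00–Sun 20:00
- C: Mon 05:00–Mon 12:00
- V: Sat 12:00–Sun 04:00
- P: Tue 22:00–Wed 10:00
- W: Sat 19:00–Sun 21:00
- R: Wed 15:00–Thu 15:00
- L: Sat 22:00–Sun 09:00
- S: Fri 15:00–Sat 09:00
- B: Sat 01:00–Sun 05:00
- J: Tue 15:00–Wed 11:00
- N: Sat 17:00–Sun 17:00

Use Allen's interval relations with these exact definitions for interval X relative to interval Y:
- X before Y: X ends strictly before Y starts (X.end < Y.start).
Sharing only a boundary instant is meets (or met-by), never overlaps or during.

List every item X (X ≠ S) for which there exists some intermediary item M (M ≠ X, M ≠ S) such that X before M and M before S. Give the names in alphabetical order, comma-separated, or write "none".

Target S = [Fri 15:00, Sat 09:00].
Intermediaries M with M before S: C, J, P, R.
Via C — items with X before C: none.
Via J — items with X before J: C.
Via P — items with X before P: C.
Via R — items with X before R: C, J, P.
Union: C, J, P.

C, J, P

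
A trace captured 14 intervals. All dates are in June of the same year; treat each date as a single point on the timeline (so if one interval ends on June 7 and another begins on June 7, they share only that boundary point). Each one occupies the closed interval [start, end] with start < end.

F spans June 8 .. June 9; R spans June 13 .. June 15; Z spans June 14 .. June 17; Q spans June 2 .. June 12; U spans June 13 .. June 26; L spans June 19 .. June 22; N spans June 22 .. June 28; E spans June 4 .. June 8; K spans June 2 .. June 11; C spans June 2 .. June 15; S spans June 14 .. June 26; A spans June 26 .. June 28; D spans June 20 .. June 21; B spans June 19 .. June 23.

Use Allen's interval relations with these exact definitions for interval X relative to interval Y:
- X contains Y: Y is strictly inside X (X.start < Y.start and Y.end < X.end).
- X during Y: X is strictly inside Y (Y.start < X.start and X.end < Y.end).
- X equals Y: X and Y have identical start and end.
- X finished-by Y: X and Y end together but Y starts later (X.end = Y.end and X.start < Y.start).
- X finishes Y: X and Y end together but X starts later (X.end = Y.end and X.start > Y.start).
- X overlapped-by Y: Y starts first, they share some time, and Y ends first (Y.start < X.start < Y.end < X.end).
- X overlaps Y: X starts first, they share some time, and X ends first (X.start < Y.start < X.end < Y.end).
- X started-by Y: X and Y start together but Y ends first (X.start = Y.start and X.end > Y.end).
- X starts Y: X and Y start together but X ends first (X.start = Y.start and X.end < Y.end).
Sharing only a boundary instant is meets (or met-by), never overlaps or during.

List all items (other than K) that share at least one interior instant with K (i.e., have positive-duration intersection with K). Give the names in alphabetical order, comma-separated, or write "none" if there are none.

C, E, F, Q

Target K = [June 2, June 11].
A [June 26, June 28] → after → no.
B [June 19, June 23] → after → no.
C [June 2, June 15] → started-by → yes.
D [June 20, June 21] → after → no.
E [June 4, June 8] → during → yes.
F [June 8, June 9] → during → yes.
L [June 19, June 22] → after → no.
N [June 22, June 28] → after → no.
Q [June 2, June 12] → started-by → yes.
R [June 13, June 15] → after → no.
S [June 14, June 26] → after → no.
U [June 13, June 26] → after → no.
Z [June 14, June 17] → after → no.
Result: C, E, F, Q.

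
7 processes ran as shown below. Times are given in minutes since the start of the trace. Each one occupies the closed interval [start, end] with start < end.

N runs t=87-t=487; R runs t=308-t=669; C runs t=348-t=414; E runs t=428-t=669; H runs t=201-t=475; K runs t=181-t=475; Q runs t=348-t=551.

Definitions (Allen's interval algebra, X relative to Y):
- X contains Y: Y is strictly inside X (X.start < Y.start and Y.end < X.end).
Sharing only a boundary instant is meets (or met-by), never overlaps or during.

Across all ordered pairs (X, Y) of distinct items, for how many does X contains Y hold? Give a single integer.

7

Checking all 42 ordered pairs for relation 'contains'; matching pairs in alphabetical order:
(H, C): H contains C ✓
(K, C): K contains C ✓
(N, C): N contains C ✓
(N, H): N contains H ✓
(N, K): N contains K ✓
(R, C): R contains C ✓
(R, Q): R contains Q ✓
Count: 7.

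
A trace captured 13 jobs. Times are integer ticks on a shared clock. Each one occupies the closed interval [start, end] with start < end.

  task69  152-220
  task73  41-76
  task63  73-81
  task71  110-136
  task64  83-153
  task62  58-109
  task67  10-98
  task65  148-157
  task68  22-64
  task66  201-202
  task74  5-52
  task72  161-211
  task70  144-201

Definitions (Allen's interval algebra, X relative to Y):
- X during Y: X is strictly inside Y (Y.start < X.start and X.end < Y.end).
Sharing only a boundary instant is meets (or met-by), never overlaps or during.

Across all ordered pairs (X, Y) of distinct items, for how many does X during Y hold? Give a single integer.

9

Checking all 156 ordered pairs for relation 'during'; matching pairs in alphabetical order:
(task63, task62): task63 during task62 ✓
(task63, task67): task63 during task67 ✓
(task65, task70): task65 during task70 ✓
(task66, task69): task66 during task69 ✓
(task66, task72): task66 during task72 ✓
(task68, task67): task68 during task67 ✓
(task71, task64): task71 during task64 ✓
(task72, task69): task72 during task69 ✓
(task73, task67): task73 during task67 ✓
Count: 9.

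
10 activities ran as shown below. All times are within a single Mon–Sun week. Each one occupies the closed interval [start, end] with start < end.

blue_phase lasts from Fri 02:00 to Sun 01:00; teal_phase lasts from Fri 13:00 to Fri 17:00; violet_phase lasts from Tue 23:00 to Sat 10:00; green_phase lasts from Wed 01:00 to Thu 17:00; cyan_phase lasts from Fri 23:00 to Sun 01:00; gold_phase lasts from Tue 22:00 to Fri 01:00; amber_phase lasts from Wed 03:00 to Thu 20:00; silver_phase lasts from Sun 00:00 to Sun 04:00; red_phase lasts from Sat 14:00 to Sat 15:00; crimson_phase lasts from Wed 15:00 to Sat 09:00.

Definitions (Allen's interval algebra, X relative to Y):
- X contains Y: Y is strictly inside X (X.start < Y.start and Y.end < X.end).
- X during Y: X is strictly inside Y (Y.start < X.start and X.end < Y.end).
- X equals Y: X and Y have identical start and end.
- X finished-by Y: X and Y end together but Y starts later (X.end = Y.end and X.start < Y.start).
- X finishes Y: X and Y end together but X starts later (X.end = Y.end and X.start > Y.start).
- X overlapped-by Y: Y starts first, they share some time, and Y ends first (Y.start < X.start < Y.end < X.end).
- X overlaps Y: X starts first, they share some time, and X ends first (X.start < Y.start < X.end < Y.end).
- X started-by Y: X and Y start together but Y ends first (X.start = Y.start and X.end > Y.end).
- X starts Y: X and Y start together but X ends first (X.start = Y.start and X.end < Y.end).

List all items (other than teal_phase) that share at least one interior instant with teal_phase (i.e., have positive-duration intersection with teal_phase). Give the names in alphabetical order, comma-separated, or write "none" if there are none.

Target teal_phase = [Fri 13:00, Fri 17:00].
amber_phase [Wed 03:00, Thu 20:00] → before → no.
blue_phase [Fri 02:00, Sun 01:00] → contains → yes.
crimson_phase [Wed 15:00, Sat 09:00] → contains → yes.
cyan_phase [Fri 23:00, Sun 01:00] → after → no.
gold_phase [Tue 22:00, Fri 01:00] → before → no.
green_phase [Wed 01:00, Thu 17:00] → before → no.
red_phase [Sat 14:00, Sat 15:00] → after → no.
silver_phase [Sun 00:00, Sun 04:00] → after → no.
violet_phase [Tue 23:00, Sat 10:00] → contains → yes.
Result: blue_phase, crimson_phase, violet_phase.

blue_phase, crimson_phase, violet_phase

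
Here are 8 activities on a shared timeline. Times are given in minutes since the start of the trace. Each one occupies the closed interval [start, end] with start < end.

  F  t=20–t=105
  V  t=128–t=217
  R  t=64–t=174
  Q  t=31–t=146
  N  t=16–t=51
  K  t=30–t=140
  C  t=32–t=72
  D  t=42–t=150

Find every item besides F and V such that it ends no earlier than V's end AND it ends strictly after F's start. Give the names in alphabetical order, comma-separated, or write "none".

none

Conditions: its end is no earlier than V's end (X.end >= t=217) AND its end is strictly after F's start (X.end > t=20).
C: end t=72 >= t=217? ✗; end t=72 > t=20? ✓ → no.
D: end t=150 >= t=217? ✗; end t=150 > t=20? ✓ → no.
K: end t=140 >= t=217? ✗; end t=140 > t=20? ✓ → no.
N: end t=51 >= t=217? ✗; end t=51 > t=20? ✓ → no.
Q: end t=146 >= t=217? ✗; end t=146 > t=20? ✓ → no.
R: end t=174 >= t=217? ✗; end t=174 > t=20? ✓ → no.
Result: none.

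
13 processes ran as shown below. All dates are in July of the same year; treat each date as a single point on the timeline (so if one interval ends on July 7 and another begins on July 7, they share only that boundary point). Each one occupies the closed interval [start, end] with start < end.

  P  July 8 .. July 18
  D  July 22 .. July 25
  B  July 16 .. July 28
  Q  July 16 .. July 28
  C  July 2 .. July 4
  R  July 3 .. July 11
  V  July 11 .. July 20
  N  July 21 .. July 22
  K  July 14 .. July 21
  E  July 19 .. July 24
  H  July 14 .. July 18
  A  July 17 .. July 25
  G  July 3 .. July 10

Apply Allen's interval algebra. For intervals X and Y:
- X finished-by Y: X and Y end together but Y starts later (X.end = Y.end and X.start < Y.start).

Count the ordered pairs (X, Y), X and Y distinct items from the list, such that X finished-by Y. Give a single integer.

Checking all 156 ordered pairs for relation 'finished-by'; matching pairs in alphabetical order:
(A, D): A finished-by D ✓
(P, H): P finished-by H ✓
Count: 2.

2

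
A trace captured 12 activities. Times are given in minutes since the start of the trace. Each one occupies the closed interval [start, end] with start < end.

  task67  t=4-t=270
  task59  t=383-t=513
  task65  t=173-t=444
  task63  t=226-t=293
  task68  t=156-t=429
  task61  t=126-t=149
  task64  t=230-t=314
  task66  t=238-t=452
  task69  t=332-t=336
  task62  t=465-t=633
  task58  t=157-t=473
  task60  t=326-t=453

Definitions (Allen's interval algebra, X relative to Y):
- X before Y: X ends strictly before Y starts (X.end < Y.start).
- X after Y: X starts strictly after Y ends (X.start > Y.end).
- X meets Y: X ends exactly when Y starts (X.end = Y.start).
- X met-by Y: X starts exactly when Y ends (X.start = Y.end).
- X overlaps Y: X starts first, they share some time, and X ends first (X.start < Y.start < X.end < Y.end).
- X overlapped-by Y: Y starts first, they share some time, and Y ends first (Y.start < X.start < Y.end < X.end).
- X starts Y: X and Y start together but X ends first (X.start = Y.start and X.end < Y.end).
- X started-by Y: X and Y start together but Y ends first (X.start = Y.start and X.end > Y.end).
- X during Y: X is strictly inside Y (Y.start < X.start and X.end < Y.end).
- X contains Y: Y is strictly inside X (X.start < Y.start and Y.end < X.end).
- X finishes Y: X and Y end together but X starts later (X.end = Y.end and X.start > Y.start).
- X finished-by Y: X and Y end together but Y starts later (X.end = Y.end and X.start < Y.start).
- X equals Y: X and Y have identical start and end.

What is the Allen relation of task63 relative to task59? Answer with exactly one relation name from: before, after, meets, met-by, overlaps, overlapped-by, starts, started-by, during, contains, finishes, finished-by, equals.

task63 = [t=226, t=293]; task59 = [t=383, t=513].
Compare endpoints: task63.start < task59.start, task63.start < task59.end, task63.end < task59.start, task63.end < task59.end.
That pattern is 'before'.

before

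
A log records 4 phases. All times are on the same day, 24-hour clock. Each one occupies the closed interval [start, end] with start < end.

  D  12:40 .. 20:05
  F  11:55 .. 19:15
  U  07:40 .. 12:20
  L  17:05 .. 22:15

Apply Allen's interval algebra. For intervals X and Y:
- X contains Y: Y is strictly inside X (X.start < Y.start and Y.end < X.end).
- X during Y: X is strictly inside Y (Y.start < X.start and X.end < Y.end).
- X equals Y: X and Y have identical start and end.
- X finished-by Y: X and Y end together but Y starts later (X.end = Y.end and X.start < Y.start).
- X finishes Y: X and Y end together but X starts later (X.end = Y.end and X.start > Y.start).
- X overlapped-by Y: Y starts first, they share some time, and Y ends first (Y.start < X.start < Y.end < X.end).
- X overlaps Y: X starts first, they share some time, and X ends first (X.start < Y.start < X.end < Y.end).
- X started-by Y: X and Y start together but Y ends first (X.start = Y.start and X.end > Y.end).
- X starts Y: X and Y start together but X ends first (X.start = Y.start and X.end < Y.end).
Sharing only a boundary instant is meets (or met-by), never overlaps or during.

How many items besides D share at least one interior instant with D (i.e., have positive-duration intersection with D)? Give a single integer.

Target D = [12:40, 20:05].
F [11:55, 19:15] → overlaps → counts.
L [17:05, 22:15] → overlapped-by → counts.
U [07:40, 12:20] → before → no.
Total: 2.

2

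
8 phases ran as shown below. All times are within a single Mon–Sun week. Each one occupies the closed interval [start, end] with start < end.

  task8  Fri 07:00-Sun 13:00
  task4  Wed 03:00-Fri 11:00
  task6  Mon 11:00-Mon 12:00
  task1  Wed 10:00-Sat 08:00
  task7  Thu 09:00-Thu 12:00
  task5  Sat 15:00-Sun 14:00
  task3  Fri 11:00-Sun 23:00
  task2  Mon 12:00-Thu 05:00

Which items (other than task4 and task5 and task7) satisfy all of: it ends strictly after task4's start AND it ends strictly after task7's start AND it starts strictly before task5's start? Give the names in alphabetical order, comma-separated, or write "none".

Conditions: its end is strictly after task4's start (X.end > Wed 03:00) AND its end is strictly after task7's start (X.end > Thu 09:00) AND its start is strictly before task5's start (X.start < Sat 15:00).
task1: end Sat 08:00 > Wed 03:00? ✓; end Sat 08:00 > Thu 09:00? ✓; start Wed 10:00 < Sat 15:00? ✓ → yes.
task2: end Thu 05:00 > Wed 03:00? ✓; end Thu 05:00 > Thu 09:00? ✗; start Mon 12:00 < Sat 15:00? ✓ → no.
task3: end Sun 23:00 > Wed 03:00? ✓; end Sun 23:00 > Thu 09:00? ✓; start Fri 11:00 < Sat 15:00? ✓ → yes.
task6: end Mon 12:00 > Wed 03:00? ✗; end Mon 12:00 > Thu 09:00? ✗; start Mon 11:00 < Sat 15:00? ✓ → no.
task8: end Sun 13:00 > Wed 03:00? ✓; end Sun 13:00 > Thu 09:00? ✓; start Fri 07:00 < Sat 15:00? ✓ → yes.
Result: task1, task3, task8.

task1, task3, task8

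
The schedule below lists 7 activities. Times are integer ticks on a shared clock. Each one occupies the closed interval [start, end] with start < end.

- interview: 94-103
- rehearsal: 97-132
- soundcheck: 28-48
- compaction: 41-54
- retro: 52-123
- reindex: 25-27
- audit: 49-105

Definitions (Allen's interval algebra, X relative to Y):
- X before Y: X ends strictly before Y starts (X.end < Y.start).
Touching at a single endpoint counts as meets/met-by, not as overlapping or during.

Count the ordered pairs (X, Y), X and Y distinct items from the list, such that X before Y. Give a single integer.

Checking all 42 ordered pairs for relation 'before'; matching pairs in alphabetical order:
(compaction, interview): compaction before interview ✓
(compaction, rehearsal): compaction before rehearsal ✓
(reindex, audit): reindex before audit ✓
(reindex, compaction): reindex before compaction ✓
(reindex, interview): reindex before interview ✓
(reindex, rehearsal): reindex before rehearsal ✓
(reindex, retro): reindex before retro ✓
(reindex, soundcheck): reindex before soundcheck ✓
(soundcheck, audit): soundcheck before audit ✓
(soundcheck, interview): soundcheck before interview ✓
(soundcheck, rehearsal): soundcheck before rehearsal ✓
(soundcheck, retro): soundcheck before retro ✓
Count: 12.

12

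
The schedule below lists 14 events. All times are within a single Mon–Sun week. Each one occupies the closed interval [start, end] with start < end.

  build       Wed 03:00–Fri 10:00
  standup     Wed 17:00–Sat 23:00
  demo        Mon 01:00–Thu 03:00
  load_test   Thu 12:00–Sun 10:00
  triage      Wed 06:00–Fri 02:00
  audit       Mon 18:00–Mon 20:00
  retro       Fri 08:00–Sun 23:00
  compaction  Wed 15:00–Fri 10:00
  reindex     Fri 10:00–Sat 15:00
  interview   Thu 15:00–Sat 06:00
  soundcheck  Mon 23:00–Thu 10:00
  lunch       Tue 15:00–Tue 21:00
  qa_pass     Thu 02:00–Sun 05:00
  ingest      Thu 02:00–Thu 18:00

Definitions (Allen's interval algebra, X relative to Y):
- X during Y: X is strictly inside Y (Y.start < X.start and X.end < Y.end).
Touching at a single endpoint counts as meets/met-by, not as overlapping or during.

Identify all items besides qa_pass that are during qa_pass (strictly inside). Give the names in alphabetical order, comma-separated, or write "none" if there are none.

interview, reindex

Target qa_pass = [Thu 02:00, Sun 05:00].
audit [Mon 18:00, Mon 20:00] → before → no.
build [Wed 03:00, Fri 10:00] → overlaps → no.
compaction [Wed 15:00, Fri 10:00] → overlaps → no.
demo [Mon 01:00, Thu 03:00] → overlaps → no.
ingest [Thu 02:00, Thu 18:00] → starts → no.
interview [Thu 15:00, Sat 06:00] → during → yes.
load_test [Thu 12:00, Sun 10:00] → overlapped-by → no.
lunch [Tue 15:00, Tue 21:00] → before → no.
reindex [Fri 10:00, Sat 15:00] → during → yes.
retro [Fri 08:00, Sun 23:00] → overlapped-by → no.
soundcheck [Mon 23:00, Thu 10:00] → overlaps → no.
standup [Wed 17:00, Sat 23:00] → overlaps → no.
triage [Wed 06:00, Fri 02:00] → overlaps → no.
Result: interview, reindex.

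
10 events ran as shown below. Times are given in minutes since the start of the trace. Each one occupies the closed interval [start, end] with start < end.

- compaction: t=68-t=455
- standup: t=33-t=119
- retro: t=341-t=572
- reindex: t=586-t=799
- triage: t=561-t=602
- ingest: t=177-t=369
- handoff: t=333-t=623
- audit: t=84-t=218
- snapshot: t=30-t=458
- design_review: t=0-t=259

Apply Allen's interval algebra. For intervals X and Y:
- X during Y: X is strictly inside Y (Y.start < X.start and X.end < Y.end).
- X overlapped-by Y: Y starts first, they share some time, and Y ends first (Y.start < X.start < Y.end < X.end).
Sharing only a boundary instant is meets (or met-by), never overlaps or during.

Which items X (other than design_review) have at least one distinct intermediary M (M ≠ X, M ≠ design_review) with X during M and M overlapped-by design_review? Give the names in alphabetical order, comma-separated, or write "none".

audit, compaction, ingest, standup

Target design_review = [t=0, t=259].
Intermediaries M with M overlapped-by design_review: compaction, ingest, snapshot.
Via compaction — items with X during compaction: audit, ingest.
Via ingest — items with X during ingest: none.
Via snapshot — items with X during snapshot: audit, compaction, ingest, standup.
Union: audit, compaction, ingest, standup.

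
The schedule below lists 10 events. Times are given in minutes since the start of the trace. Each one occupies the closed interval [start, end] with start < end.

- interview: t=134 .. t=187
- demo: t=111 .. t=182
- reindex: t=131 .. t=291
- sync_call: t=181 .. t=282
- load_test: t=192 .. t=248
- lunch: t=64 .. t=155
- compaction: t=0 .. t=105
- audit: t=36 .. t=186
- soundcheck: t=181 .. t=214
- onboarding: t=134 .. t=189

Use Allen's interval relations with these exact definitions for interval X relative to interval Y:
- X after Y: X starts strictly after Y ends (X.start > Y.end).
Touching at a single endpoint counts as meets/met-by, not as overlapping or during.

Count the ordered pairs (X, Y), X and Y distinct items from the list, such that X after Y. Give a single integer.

14

Checking all 90 ordered pairs for relation 'after'; matching pairs in alphabetical order:
(demo, compaction): demo after compaction ✓
(interview, compaction): interview after compaction ✓
(load_test, audit): load_test after audit ✓
(load_test, compaction): load_test after compaction ✓
(load_test, demo): load_test after demo ✓
(load_test, interview): load_test after interview ✓
(load_test, lunch): load_test after lunch ✓
(load_test, onboarding): load_test after onboarding ✓
(onboarding, compaction): onboarding after compaction ✓
(reindex, compaction): reindex after compaction ✓
(soundcheck, compaction): soundcheck after compaction ✓
(soundcheck, lunch): soundcheck after lunch ✓
(sync_call, compaction): sync_call after compaction ✓
(sync_call, lunch): sync_call after lunch ✓
Count: 14.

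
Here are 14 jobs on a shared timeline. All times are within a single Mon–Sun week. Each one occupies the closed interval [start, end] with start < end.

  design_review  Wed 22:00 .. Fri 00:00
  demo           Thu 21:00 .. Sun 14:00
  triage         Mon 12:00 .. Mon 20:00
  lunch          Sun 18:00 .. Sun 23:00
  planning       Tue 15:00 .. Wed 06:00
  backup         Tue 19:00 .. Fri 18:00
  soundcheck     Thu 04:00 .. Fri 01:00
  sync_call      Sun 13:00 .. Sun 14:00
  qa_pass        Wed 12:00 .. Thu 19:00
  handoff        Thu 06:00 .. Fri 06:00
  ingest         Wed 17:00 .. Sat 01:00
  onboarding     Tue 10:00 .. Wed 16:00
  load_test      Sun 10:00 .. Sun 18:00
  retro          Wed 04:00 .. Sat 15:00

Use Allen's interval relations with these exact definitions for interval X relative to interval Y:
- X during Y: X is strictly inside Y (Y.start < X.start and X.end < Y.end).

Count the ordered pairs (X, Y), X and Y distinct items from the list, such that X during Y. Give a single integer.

Checking all 182 ordered pairs for relation 'during'; matching pairs in alphabetical order:
(design_review, backup): design_review during backup ✓
(design_review, ingest): design_review during ingest ✓
(design_review, retro): design_review during retro ✓
(handoff, backup): handoff during backup ✓
(handoff, ingest): handoff during ingest ✓
(handoff, retro): handoff during retro ✓
(ingest, retro): ingest during retro ✓
(planning, onboarding): planning during onboarding ✓
(qa_pass, backup): qa_pass during backup ✓
(qa_pass, retro): qa_pass during retro ✓
(soundcheck, backup): soundcheck during backup ✓
(soundcheck, ingest): soundcheck during ingest ✓
(soundcheck, retro): soundcheck during retro ✓
(sync_call, load_test): sync_call during load_test ✓
Count: 14.

14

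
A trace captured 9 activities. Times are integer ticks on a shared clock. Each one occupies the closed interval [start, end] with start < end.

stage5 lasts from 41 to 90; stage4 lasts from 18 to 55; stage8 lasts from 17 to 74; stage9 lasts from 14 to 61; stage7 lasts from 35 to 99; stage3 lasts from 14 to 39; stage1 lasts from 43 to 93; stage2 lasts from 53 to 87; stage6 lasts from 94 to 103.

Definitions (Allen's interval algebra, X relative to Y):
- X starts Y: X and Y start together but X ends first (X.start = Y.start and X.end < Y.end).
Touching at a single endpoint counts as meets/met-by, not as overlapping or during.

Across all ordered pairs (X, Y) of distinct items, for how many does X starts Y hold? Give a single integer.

Checking all 72 ordered pairs for relation 'starts'; matching pairs in alphabetical order:
(stage3, stage9): stage3 starts stage9 ✓
Count: 1.

1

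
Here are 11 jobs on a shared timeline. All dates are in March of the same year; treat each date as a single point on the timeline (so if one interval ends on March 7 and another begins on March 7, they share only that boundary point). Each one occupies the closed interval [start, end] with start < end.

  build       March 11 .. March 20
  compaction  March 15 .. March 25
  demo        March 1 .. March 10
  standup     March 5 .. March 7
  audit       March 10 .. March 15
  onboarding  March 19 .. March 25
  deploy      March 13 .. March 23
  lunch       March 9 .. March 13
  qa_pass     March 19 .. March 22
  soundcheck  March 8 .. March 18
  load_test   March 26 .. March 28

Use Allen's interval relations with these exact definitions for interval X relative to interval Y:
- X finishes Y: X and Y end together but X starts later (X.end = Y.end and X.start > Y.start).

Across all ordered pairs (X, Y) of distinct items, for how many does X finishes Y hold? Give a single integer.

1

Checking all 110 ordered pairs for relation 'finishes'; matching pairs in alphabetical order:
(onboarding, compaction): onboarding finishes compaction ✓
Count: 1.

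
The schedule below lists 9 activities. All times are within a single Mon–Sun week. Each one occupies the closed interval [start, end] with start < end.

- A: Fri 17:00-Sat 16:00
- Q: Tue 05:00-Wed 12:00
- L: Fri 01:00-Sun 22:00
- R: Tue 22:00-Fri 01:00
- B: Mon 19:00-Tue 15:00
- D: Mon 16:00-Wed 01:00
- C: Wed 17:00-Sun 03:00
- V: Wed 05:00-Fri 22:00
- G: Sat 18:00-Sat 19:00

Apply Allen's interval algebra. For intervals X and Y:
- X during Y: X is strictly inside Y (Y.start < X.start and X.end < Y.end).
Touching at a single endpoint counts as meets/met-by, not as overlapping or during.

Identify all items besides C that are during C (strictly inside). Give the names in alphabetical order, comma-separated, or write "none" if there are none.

Target C = [Wed 17:00, Sun 03:00].
A [Fri 17:00, Sat 16:00] → during → yes.
B [Mon 19:00, Tue 15:00] → before → no.
D [Mon 16:00, Wed 01:00] → before → no.
G [Sat 18:00, Sat 19:00] → during → yes.
L [Fri 01:00, Sun 22:00] → overlapped-by → no.
Q [Tue 05:00, Wed 12:00] → before → no.
R [Tue 22:00, Fri 01:00] → overlaps → no.
V [Wed 05:00, Fri 22:00] → overlaps → no.
Result: A, G.

A, G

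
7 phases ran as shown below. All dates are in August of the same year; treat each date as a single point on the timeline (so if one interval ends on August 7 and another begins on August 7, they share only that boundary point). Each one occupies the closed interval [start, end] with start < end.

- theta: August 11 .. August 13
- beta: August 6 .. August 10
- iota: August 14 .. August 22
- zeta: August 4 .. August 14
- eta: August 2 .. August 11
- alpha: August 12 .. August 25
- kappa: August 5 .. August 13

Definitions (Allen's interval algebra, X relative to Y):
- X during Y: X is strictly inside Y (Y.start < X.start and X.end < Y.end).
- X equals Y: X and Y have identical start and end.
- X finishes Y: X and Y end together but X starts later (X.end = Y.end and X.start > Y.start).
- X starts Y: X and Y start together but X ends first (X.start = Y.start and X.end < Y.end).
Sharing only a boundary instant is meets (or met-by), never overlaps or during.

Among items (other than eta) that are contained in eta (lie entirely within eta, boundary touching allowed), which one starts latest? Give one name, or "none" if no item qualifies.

Target eta = [August 2, August 11].
alpha [August 12, August 25] → after → excluded.
beta [August 6, August 10] → during → candidate.
iota [August 14, August 22] → after → excluded.
kappa [August 5, August 13] → overlapped-by → excluded.
theta [August 11, August 13] → met-by → excluded.
zeta [August 4, August 14] → overlapped-by → excluded.
Among candidates, latest start is August 6 → beta.

beta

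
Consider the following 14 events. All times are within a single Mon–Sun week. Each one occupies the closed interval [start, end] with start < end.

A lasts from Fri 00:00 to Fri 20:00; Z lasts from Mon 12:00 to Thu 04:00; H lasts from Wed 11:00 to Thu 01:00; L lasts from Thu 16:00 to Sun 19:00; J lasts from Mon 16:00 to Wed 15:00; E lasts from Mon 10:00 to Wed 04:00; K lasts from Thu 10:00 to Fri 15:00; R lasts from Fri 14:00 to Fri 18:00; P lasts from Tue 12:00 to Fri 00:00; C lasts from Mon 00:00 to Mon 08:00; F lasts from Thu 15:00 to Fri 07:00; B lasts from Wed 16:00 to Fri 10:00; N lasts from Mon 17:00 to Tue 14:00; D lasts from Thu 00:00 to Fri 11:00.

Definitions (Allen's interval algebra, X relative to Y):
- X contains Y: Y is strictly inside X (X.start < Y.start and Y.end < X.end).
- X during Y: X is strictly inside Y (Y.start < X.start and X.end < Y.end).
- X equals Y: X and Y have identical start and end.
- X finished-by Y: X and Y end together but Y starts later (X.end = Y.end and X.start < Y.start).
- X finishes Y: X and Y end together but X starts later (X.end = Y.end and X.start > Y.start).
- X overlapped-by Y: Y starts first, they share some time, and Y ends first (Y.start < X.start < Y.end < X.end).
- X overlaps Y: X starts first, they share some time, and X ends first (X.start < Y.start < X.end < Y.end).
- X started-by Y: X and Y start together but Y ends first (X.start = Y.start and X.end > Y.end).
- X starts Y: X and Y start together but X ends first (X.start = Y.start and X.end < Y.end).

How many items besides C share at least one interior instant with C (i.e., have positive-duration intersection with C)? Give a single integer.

0

Target C = [Mon 00:00, Mon 08:00].
A [Fri 00:00, Fri 20:00] → after → no.
B [Wed 16:00, Fri 10:00] → after → no.
D [Thu 00:00, Fri 11:00] → after → no.
E [Mon 10:00, Wed 04:00] → after → no.
F [Thu 15:00, Fri 07:00] → after → no.
H [Wed 11:00, Thu 01:00] → after → no.
J [Mon 16:00, Wed 15:00] → after → no.
K [Thu 10:00, Fri 15:00] → after → no.
L [Thu 16:00, Sun 19:00] → after → no.
N [Mon 17:00, Tue 14:00] → after → no.
P [Tue 12:00, Fri 00:00] → after → no.
R [Fri 14:00, Fri 18:00] → after → no.
Z [Mon 12:00, Thu 04:00] → after → no.
Total: 0.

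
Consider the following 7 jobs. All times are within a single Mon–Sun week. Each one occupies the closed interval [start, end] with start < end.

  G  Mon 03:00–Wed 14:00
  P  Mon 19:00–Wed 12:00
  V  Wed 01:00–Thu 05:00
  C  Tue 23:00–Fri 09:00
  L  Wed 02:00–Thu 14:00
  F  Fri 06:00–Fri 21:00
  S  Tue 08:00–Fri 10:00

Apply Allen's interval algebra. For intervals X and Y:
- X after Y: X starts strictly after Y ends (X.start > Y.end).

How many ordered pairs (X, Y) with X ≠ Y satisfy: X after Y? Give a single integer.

Checking all 42 ordered pairs for relation 'after'; matching pairs in alphabetical order:
(F, G): F after G ✓
(F, L): F after L ✓
(F, P): F after P ✓
(F, V): F after V ✓
Count: 4.

4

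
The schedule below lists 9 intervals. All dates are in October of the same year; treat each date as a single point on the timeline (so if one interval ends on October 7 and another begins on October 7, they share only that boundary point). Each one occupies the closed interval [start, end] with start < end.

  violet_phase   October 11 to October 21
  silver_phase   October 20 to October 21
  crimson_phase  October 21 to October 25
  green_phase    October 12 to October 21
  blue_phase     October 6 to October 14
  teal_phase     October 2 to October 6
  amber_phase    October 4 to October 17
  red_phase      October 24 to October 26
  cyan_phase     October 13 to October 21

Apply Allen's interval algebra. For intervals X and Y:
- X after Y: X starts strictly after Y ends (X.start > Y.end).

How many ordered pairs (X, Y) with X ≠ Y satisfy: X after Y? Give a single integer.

16

Checking all 72 ordered pairs for relation 'after'; matching pairs in alphabetical order:
(crimson_phase, amber_phase): crimson_phase after amber_phase ✓
(crimson_phase, blue_phase): crimson_phase after blue_phase ✓
(crimson_phase, teal_phase): crimson_phase after teal_phase ✓
(cyan_phase, teal_phase): cyan_phase after teal_phase ✓
(green_phase, teal_phase): green_phase after teal_phase ✓
(red_phase, amber_phase): red_phase after amber_phase ✓
(red_phase, blue_phase): red_phase after blue_phase ✓
(red_phase, cyan_phase): red_phase after cyan_phase ✓
(red_phase, green_phase): red_phase after green_phase ✓
(red_phase, silver_phase): red_phase after silver_phase ✓
(red_phase, teal_phase): red_phase after teal_phase ✓
(red_phase, violet_phase): red_phase after violet_phase ✓
(silver_phase, amber_phase): silver_phase after amber_phase ✓
(silver_phase, blue_phase): silver_phase after blue_phase ✓
(silver_phase, teal_phase): silver_phase after teal_phase ✓
(violet_phase, teal_phase): violet_phase after teal_phase ✓
Count: 16.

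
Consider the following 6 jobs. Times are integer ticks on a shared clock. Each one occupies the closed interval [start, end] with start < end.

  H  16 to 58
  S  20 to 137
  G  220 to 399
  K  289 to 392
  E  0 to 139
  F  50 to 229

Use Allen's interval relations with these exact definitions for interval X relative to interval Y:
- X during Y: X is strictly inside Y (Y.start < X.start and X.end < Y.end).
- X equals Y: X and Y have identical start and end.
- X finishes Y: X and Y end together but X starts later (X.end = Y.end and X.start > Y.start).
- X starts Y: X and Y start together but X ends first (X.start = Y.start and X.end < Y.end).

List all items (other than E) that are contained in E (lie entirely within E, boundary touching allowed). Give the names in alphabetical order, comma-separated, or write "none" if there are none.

H, S

Target E = [0, 139].
F [50, 229] → overlapped-by → no.
G [220, 399] → after → no.
H [16, 58] → during → yes.
K [289, 392] → after → no.
S [20, 137] → during → yes.
Result: H, S.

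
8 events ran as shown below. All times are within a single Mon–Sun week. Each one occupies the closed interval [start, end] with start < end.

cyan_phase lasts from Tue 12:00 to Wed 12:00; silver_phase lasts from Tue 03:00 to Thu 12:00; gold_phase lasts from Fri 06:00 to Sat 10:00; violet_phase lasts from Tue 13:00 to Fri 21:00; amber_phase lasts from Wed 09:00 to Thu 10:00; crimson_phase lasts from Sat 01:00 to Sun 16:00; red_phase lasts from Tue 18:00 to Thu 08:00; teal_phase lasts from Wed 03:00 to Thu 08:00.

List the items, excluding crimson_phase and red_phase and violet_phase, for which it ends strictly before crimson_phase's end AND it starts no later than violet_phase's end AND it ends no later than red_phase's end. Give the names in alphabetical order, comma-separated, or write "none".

Conditions: its end is strictly before crimson_phase's end (X.end < Sun 16:00) AND its start is no later than violet_phase's end (X.start <= Fri 21:00) AND its end is no later than red_phase's end (X.end <= Thu 08:00).
amber_phase: end Thu 10:00 < Sun 16:00? ✓; start Wed 09:00 <= Fri 21:00? ✓; end Thu 10:00 <= Thu 08:00? ✗ → no.
cyan_phase: end Wed 12:00 < Sun 16:00? ✓; start Tue 12:00 <= Fri 21:00? ✓; end Wed 12:00 <= Thu 08:00? ✓ → yes.
gold_phase: end Sat 10:00 < Sun 16:00? ✓; start Fri 06:00 <= Fri 21:00? ✓; end Sat 10:00 <= Thu 08:00? ✗ → no.
silver_phase: end Thu 12:00 < Sun 16:00? ✓; start Tue 03:00 <= Fri 21:00? ✓; end Thu 12:00 <= Thu 08:00? ✗ → no.
teal_phase: end Thu 08:00 < Sun 16:00? ✓; start Wed 03:00 <= Fri 21:00? ✓; end Thu 08:00 <= Thu 08:00? ✓ → yes.
Result: cyan_phase, teal_phase.

cyan_phase, teal_phase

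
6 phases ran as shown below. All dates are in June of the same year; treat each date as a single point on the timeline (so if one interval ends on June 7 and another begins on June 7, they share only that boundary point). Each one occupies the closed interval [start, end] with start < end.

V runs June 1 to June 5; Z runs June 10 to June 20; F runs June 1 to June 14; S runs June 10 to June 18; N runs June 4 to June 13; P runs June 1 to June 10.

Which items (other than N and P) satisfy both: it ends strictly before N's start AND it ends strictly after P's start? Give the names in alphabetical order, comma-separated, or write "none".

Conditions: its end is strictly before N's start (X.end < June 4) AND its end is strictly after P's start (X.end > June 1).
F: end June 14 < June 4? ✗; end June 14 > June 1? ✓ → no.
S: end June 18 < June 4? ✗; end June 18 > June 1? ✓ → no.
V: end June 5 < June 4? ✗; end June 5 > June 1? ✓ → no.
Z: end June 20 < June 4? ✗; end June 20 > June 1? ✓ → no.
Result: none.

none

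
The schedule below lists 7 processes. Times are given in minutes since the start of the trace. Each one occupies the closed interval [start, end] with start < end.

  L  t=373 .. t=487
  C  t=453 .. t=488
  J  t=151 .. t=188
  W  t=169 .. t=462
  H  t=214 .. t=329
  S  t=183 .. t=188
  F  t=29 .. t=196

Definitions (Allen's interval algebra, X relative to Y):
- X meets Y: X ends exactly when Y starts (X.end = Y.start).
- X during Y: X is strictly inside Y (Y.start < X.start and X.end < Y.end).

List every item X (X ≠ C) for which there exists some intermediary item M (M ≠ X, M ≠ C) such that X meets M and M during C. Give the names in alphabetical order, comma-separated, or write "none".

none

Target C = [t=453, t=488].
Intermediaries M with M during C: none.
Union: none.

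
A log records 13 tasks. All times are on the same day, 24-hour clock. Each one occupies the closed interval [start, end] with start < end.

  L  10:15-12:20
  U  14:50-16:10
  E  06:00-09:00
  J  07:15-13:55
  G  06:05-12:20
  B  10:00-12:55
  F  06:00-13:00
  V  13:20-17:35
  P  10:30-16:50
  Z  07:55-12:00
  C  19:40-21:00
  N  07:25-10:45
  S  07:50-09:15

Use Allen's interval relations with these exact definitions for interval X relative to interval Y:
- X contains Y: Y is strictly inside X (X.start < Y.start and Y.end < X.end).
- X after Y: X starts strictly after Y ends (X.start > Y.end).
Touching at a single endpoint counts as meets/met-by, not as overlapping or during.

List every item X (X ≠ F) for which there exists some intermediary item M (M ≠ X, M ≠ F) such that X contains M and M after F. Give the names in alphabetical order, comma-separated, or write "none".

P, V

Target F = [06:00, 13:00].
Intermediaries M with M after F: C, U, V.
Via C — items with X contains C: none.
Via U — items with X contains U: P, V.
Via V — items with X contains V: none.
Union: P, V.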